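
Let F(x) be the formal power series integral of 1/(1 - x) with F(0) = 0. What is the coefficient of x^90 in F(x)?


1/(1 - x) = sum_{k>=0} x^k. Integrating termwise and using F(0) = 0 gives
F(x) = sum_{k>=0} x^(k+1) / (k+1) = sum_{m>=1} x^m / m = -ln(1 - x).
So the coefficient of x^90 is 1/90 = 1/90.

1/90


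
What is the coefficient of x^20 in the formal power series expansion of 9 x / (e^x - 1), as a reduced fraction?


The exponential generating function for Bernoulli numbers is
x / (e^x - 1) = sum_{k>=0} B_k x^k / k!.
So the coefficient of x^20 in 9 x / (e^x - 1) is 9 B_20 / 20!.
Computing: B_20 = -174611/330, 20! = 2432902008176640000, giving
9 * -174611/330 / 2432902008176640000 = -174611/89206406966476800000.

-174611/89206406966476800000


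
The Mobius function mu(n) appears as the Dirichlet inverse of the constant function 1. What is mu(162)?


162 has a squared prime factor, so mu(162) = 0.
Factorization reveals a repeated prime.

0


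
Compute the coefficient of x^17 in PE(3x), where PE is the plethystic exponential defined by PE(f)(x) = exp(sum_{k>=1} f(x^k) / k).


With f(x) = 3x, the exponent is sum_{k>=1} 3 x^k / k = 3 * (-ln(1 - x)). Exponentiating:
PE(3x) = exp(-3 ln(1 - x)) = 1/(1 - x)^3.
By the negative binomial expansion, [x^n] 1/(1 - x)^3 = C(n + 2, 2).
For n = 17: C(19, 2) = 171.

171


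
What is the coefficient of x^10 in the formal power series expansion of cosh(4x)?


The Maclaurin series is cosh(t) = sum_{m>=0} t^(2m) / (2m)!, so substituting t = 4x, only even powers of x are nonzero, with coefficient of x^(2m) equal to 4^(2m) / (2m)!.
For x^10 the coefficient is 4^10/10! = 1048576/3628800 = 4096/14175.

4096/14175


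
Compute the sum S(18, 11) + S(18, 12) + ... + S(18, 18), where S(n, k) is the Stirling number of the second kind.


By definition, S(n, k) counts partitions of an n-set into exactly k nonempty blocks.
Computing row n = 18 for k = 11..18:
S(18, k): 8391004908, 1256328866, 125854638, 8408778, 367200, 9996, 153, 1
Sum = 9781974540.

9781974540


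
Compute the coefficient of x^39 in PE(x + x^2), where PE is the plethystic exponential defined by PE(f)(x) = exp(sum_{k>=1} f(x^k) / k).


With f(x) = x + x^2, the exponent is sum_{k>=1} (x^k + x^(2k)) / k = -ln(1 - x) - ln(1 - x^2). Exponentiating:
PE(x + x^2) = 1 / ((1 - x)(1 - x^2)).
This is the generating function for partitions of n into parts of size 1 or 2. The number of 2's can be any j in 0..19, and the rest are 1's, so
[x^39] = floor(39/2) + 1 = 20.

20


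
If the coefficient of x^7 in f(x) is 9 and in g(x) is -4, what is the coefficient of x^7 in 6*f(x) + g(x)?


Scalar multiplication scales coefficients: 6 * 9 = 54.
Then add the g coefficient: 54 + -4
= 50

50


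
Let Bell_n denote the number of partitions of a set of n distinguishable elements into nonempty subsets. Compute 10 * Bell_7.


Bell_7 can be computed from the Bell triangle or from Dobinski's identity Bell_n = (1/e) * sum_{k>=0} k^n / k!.
Computing Bell_7 = 877.
Then 10 * 877 = 8770.

8770


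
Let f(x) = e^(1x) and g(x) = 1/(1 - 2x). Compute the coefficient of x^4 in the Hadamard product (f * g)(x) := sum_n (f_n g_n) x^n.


Expanding: f_k = 1^k/k! (from e^(1x)) and g_k = 2^k (from 1/(1 - 2x)). So the Hadamard coefficient (f * g)_k = 1^k 2^k / k! = (2)^k / k!.
For k = 4: 2^4/4! = 16/24 = 2/3.

2/3


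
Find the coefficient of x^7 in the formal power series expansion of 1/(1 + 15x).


Write 1/(1 + c x) = 1/(1 - (-c) x) and apply the geometric-series identity
1/(1 - y) = sum_{k>=0} y^k to get 1/(1 + c x) = sum_{k>=0} (-c)^k x^k.
So the coefficient of x^k is (-c)^k = (-1)^k * c^k.
Here c = 15 and k = 7:
(-15)^7 = -1 * 170859375 = -170859375

-170859375


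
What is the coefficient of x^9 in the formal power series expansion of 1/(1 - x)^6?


The expansion 1/(1 - x)^r = sum_{k>=0} C(k + r - 1, r - 1) x^k follows from the multiset / negative-binomial theorem (or from repeated differentiation of the geometric series).
For r = 6 and k = 9:
C(14, 5) = 87178291200 / (120 * 362880) = 2002.

2002


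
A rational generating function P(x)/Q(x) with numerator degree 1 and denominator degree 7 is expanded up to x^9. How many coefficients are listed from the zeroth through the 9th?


Expanding up to x^9 gives the coefficients for x^0, x^1, ..., x^9.
That is 9 + 1 = 10 coefficients in total.

10


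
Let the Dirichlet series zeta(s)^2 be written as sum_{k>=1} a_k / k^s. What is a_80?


The Dirichlet convolution of the constant function 1 with itself gives (1 * 1)(k) = sum_{d | k} 1 = d(k), the number of positive divisors of k.
Since zeta(s) = sum_{k>=1} 1/k^s, we have zeta(s)^2 = sum_{k>=1} d(k)/k^s, so a_k = d(k).
For k = 80: the divisors are 1, 2, 4, 5, 8, 10, 16, 20, 40, 80.
Count = 10.

10


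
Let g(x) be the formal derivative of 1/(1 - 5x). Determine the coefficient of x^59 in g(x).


Differentiate termwise: d/dx sum_{k>=0} 5^k x^k = sum_{k>=1} k 5^k x^(k-1) = sum_{j>=0} (j+1) 5^(j+1) x^j.
Equivalently, d/dx [1/(1 - 5x)] = 5/(1 - 5x)^2.
For j = 59: 60 * 5^60 = 60 * 867361737988403547205962240695953369140625 = 52041704279304212832357734441757202148437500.

52041704279304212832357734441757202148437500


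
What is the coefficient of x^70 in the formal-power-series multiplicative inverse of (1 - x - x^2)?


Let the inverse be f(x) = sum_{k>=0} a_k x^k. From f(x) * (1 - x - x^2) = 1 and matching coefficients:
 x^0: a_0 = 1.
 x^1: a_1 - a_0 = 0, so a_1 = 1.
 x^k (k >= 2): a_k - a_{k-1} - a_{k-2} = 0, i.e. a_k = a_{k-1} + a_{k-2}.
This is the Fibonacci-type recurrence shifted so that a_0 = a_1 = 1.
Iterating: a_0=1, a_1=1, a_2=2, a_3=3, a_4=5, a_5=8, a_6=13, a_7=21, a_8=34, a_9=55, ...
a_70 = 308061521170129.

308061521170129


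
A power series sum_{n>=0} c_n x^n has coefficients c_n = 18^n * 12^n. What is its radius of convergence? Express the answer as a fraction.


By the root test (Cauchy-Hadamard), the radius is R = 1 / limsup_n |c_n|^(1/n).
Here |c_n|^(1/n) = (18^n * 12^n)^(1/n) = 18 * 12 = 216 for all n.
So R = 1/216 = 1/216.

1/216


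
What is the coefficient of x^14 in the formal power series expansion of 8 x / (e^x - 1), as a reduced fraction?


The exponential generating function for Bernoulli numbers is
x / (e^x - 1) = sum_{k>=0} B_k x^k / k!.
So the coefficient of x^14 in 8 x / (e^x - 1) is 8 B_14 / 14!.
Computing: B_14 = 7/6, 14! = 87178291200, giving
8 * 7/6 / 87178291200 = 1/9340531200.

1/9340531200


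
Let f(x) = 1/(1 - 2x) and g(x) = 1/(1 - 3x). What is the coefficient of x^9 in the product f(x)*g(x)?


The coefficient of x^n in f*g is the Cauchy product: sum_{k=0}^{n} a^k * b^(n-k).
With a=2, b=3, n=9:
sum_{k=0}^{9} 2^k * 3^(9-k)
= 58025

58025


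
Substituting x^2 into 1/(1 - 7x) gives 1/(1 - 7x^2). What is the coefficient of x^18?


The coefficient of x^(2m) in 1/(1 - 7x^2) is 7^m.
With n = 18 = 2*9, the coefficient is 7^9 = 40353607.

40353607


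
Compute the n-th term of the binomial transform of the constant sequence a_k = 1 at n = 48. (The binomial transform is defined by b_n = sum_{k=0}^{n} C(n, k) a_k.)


With a_k = 1 for all k, b_n = sum_{k=0}^{n} C(n, k) = 2^n by the binomial theorem.
For n = 48: 2^48 = 281474976710656.

281474976710656


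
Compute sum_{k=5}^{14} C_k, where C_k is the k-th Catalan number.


C_5 through C_14: 42, 132, 429, 1430, 4862, 16796, 58786, 208012, 742900, 2674440
Sum = 42 + 132 + 429 + 1430 + 4862 + 16796 + 58786 + 208012 + 742900 + 2674440
= 3707829

3707829


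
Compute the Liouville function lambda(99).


The Liouville function is lambda(k) = (-1)^Omega(k), where Omega(k) counts the prime factors of k with multiplicity.
Factoring: 99 = 3 * 3 * 11, so Omega(99) = 3.
lambda(99) = (-1)^3 = -1.

-1


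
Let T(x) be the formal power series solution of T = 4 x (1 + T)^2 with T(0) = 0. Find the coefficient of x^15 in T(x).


Apply the Lagrange inversion formula: if T = 4 x * phi(T) with phi(t) = (1 + t)^2, then [x^n] T = 4^n * (1/n) [t^(n-1)] phi(t)^n = 4^n * (1/n) [t^(n-1)] (1 + t)^(2n) = 4^n * (1/n) C(2n, n-1).
Using the identity C(2n, n-1) = C(2n, n) * n / (n+1), the unscaled factor equals C(2n, n) / (n+1) = C_n, the n-th Catalan number.
For n = 15: C_15 = C(30, 15) / 16 = 155117520/16 = 9694845.
With the 4^15 = 1073741824 factor, the coefficient is 1073741824 * 9694845 = 10409760553697280.

10409760553697280


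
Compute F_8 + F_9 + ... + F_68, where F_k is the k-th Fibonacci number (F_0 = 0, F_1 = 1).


Use the identity sum_{k=0}^{N} F_k = F_{N+2} - 1 (which follows from F_{k+2} - F_{k+1} = F_k). Then
sum_{k=8}^{68} F_k = (F_{70} - 1) - (F_{9} - 1) = F_{70} - F_{9}.
Computing: F_{70} = 190392490709135, F_{9} = 34, so
Sum = 190392490709135 - 34 = 190392490709101.

190392490709101


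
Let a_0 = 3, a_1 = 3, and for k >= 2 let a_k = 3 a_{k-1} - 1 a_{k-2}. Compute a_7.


Iterating the recurrence forward:
a_0 = 3
a_1 = 3
a_2 = 3*3 - 1*3 = 6
a_3 = 3*6 - 1*3 = 15
a_4 = 3*15 - 1*6 = 39
a_5 = 3*39 - 1*15 = 102
a_6 = 3*102 - 1*39 = 267
a_7 = 3*267 - 1*102 = 699
So a_7 = 699.

699


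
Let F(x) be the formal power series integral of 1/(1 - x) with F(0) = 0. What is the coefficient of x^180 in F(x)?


1/(1 - x) = sum_{k>=0} x^k. Integrating termwise and using F(0) = 0 gives
F(x) = sum_{k>=0} x^(k+1) / (k+1) = sum_{m>=1} x^m / m = -ln(1 - x).
So the coefficient of x^180 is 1/180 = 1/180.

1/180


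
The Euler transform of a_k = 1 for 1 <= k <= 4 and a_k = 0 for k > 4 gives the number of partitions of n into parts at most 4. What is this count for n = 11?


Partitions of 11 into parts at most 4:
Using generating function (1-x)^(-1)(1-x^2)^(-1)...(1-x^4)^(-1),
the coefficient of x^11 = 27

27


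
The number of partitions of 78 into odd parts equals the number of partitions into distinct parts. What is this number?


Computing partitions of 78 into odd parts (1, 3, 5, ...):
Using the generating function prod_{k>=0} 1/(1-x^(2k+1)),
the count is 64234

64234


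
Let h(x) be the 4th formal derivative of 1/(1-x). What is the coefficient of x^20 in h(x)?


Differentiating 4 times: d^4/dx^4 [1/(1-x)] = 4!/(1-x)^5.
The expansion 1/(1-x)^5 = sum_{k>=0} C(k+4, 4) x^k, so the coefficient of x^n in 4!/(1-x)^5 is 4! * C(n+4, 4).
For n = 20: 24 * C(24, 4) = 24 * 10626 = 255024

255024


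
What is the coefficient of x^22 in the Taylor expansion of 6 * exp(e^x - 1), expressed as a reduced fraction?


exp(e^x - 1) = sum_{k>=0} Bell_k x^k / k!, where Bell_k is the k-th Bell number.
So the coefficient of x^22 is 6 * Bell_22 / 22!.
Computing: Bell_22 = 4506715738447323 and 22! = 1124000727777607680000, giving
6 * 4506715738447323/1124000727777607680000 = 88366975263673/3673204992737280000.

88366975263673/3673204992737280000


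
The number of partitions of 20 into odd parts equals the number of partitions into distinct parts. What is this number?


Computing partitions of 20 into odd parts (1, 3, 5, ...):
Using the generating function prod_{k>=0} 1/(1-x^(2k+1)),
the count is 64

64


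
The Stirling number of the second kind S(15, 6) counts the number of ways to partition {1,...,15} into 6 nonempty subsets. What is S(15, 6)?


Using the explicit formula S(n,k) = (1/k!) sum_{j=0}^{k} (-1)^(k-j) C(k,j) j^n:
S(15, 6) = 420693273
Equivalently, S(n,k) is n! times the coefficient of x^n in the EGF (e^x - 1)^k / k!.

420693273


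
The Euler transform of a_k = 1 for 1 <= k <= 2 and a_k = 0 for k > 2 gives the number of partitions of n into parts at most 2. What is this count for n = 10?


Partitions of 10 into parts at most 2:
Using generating function (1-x)^(-1)(1-x^2)^(-1),
the coefficient of x^10 = 6

6


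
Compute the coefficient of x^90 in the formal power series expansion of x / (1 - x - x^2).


Let f(x) = sum_{k>=0} a_k x^k. Multiplying f(x) * (1 - x - x^2) = x and matching coefficients gives a_0 = 0, a_1 = 1, and a_k = a_{k-1} + a_{k-2} for k >= 2. These are the Fibonacci numbers F_k.
Iterating from F_0 = 0, F_1 = 1:
F_0=0, F_1=1, F_2=1, F_3=2, F_4=3, F_5=5, F_6=8, F_7=13, F_8=21, F_9=34, ...
F_90 = 2880067194370816120.

2880067194370816120


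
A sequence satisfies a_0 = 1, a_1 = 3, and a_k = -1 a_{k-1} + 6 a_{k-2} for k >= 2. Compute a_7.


The characteristic equation is t^2 + 1 t - 6 = 0, with roots r_1 = 2 and r_2 = -3 (so c_1 = r_1 + r_2, c_2 = -r_1 r_2 as required).
One can use the closed form a_n = A r_1^n + B r_2^n, but direct iteration is more reliable:
a_0 = 1, a_1 = 3, a_2 = 3, a_3 = 15, a_4 = 3, a_5 = 87, a_6 = -69, a_7 = 591.
So a_7 = 591.

591


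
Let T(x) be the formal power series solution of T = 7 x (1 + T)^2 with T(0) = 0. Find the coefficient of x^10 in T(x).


Apply the Lagrange inversion formula: if T = 7 x * phi(T) with phi(t) = (1 + t)^2, then [x^n] T = 7^n * (1/n) [t^(n-1)] phi(t)^n = 7^n * (1/n) [t^(n-1)] (1 + t)^(2n) = 7^n * (1/n) C(2n, n-1).
Using the identity C(2n, n-1) = C(2n, n) * n / (n+1), the unscaled factor equals C(2n, n) / (n+1) = C_n, the n-th Catalan number.
For n = 10: C_10 = C(20, 10) / 11 = 184756/11 = 16796.
With the 7^10 = 282475249 factor, the coefficient is 282475249 * 16796 = 4744454282204.

4744454282204


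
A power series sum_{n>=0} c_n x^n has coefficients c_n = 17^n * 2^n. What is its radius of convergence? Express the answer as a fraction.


By the root test (Cauchy-Hadamard), the radius is R = 1 / limsup_n |c_n|^(1/n).
Here |c_n|^(1/n) = (17^n * 2^n)^(1/n) = 17 * 2 = 34 for all n.
So R = 1/34 = 1/34.

1/34


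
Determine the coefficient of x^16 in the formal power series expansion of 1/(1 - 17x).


The geometric series identity gives 1/(1 - c x) = sum_{k>=0} c^k x^k, so the coefficient of x^k is c^k.
Here c = 17 and k = 16.
Computing: 17^16 = 48661191875666868481

48661191875666868481


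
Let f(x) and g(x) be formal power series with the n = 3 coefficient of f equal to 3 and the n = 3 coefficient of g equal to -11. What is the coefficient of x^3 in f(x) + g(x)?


Addition of formal power series is termwise.
The coefficient of x^3 in f + g = 3 + -11
= -8

-8


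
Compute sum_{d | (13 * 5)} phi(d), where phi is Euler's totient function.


First, 13 * 5 = 65. One classical identity is sum_{d | n} phi(d) = n (each k in [1, n] has a unique gcd with n, and among the k's with gcd(k, n) = n/d there are phi(d) of them). So the sum equals 65. We also verify directly:
Divisors of 65: 1, 5, 13, 65.
phi values: 1, 4, 12, 48.
Sum = 65.

65


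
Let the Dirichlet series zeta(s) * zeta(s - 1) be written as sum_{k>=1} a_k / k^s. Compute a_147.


Convolution gives a_k = sum_{d | k} d * 1 = sum_{d | k} d = sigma(k), the sum of positive divisors of k.
For k = 147, the divisors are 1, 3, 7, 21, 49, 147, so
sigma(147) = 1 + 3 + 7 + 21 + 49 + 147 = 228.

228


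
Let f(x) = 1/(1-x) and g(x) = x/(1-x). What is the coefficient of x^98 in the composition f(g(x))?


First simplify the composition: f(g(x)) = 1/(1 - x/(1-x)) = (1-x)/((1-x) - x) = (1-x)/(1-2x).
Now extract the coefficient. Write (1-x)/(1-2x) = 1/(1-2x) - x/(1-2x).
The coefficient of x^n in 1/(1-2x) is 2^n, and in x/(1-2x) is 2^(n-1) (for n >= 1).
So the coefficient of x^98 is 2^98 - 2^97 = 316912650057057350374175801344 - 158456325028528675187087900672 = 158456325028528675187087900672.

158456325028528675187087900672


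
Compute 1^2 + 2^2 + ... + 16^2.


This power sum has a closed form given by Faulhaber's formula
sum_{k=1}^{m} k^p = (1 / (p + 1)) * sum_{j=0}^{p} C(p + 1, j) B_j m^(p + 1 - j),
but for small m direct computation is fastest:
1 + 4 + 9 + 16 + 25 + 36 + 49 + 64 + 81 + 100 + 121 + 144 + 169 + 196 + 225 + 256 = 1496.

1496


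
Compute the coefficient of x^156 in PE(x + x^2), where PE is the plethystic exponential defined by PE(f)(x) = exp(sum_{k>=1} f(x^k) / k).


With f(x) = x + x^2, the exponent is sum_{k>=1} (x^k + x^(2k)) / k = -ln(1 - x) - ln(1 - x^2). Exponentiating:
PE(x + x^2) = 1 / ((1 - x)(1 - x^2)).
This is the generating function for partitions of n into parts of size 1 or 2. The number of 2's can be any j in 0..78, and the rest are 1's, so
[x^156] = floor(156/2) + 1 = 79.

79


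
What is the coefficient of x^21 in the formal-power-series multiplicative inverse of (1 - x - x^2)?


Let the inverse be f(x) = sum_{k>=0} a_k x^k. From f(x) * (1 - x - x^2) = 1 and matching coefficients:
 x^0: a_0 = 1.
 x^1: a_1 - a_0 = 0, so a_1 = 1.
 x^k (k >= 2): a_k - a_{k-1} - a_{k-2} = 0, i.e. a_k = a_{k-1} + a_{k-2}.
This is the Fibonacci-type recurrence shifted so that a_0 = a_1 = 1.
Iterating: a_0=1, a_1=1, a_2=2, a_3=3, a_4=5, a_5=8, a_6=13, a_7=21, a_8=34, a_9=55, ...
a_21 = 17711.

17711


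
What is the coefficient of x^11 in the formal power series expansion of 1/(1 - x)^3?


The expansion 1/(1 - x)^r = sum_{k>=0} C(k + r - 1, r - 1) x^k follows from the multiset / negative-binomial theorem (or from repeated differentiation of the geometric series).
For r = 3 and k = 11:
C(13, 2) = 6227020800 / (2 * 39916800) = 78.

78


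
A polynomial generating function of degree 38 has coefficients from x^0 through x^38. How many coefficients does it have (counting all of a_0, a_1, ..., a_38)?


A polynomial of degree 38 takes the form a_0 + a_1 x + ... + a_38 x^38.
The number of coefficients is 38 + 1 = 39.

39


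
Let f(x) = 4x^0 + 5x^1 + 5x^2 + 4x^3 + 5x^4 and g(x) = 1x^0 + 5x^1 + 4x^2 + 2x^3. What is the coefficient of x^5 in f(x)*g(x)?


Cauchy product at x^5:
5*2 + 4*4 + 5*5
= 51

51


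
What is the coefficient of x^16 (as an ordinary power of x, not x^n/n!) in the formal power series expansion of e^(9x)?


The exponential series is e^y = sum_{k>=0} y^k / k!. Substituting y = 9x gives
e^(9x) = sum_{k>=0} 9^k x^k / k!.
So the coefficient of x^n is a^n/n! with a = 9, n = 16:
9^16 / 16! = 1853020188851841/20922789888000 = 2541865828329/28700672000

2541865828329/28700672000


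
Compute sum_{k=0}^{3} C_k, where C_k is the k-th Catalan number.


C_0 through C_3: 1, 1, 2, 5
Sum = 1 + 1 + 2 + 5
= 9

9


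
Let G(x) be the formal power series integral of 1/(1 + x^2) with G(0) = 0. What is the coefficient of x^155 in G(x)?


1/(1 + x^2) = sum_{j>=0} (-1)^j x^(2j). Integrating termwise with G(0) = 0:
G(x) = sum_{j>=0} (-1)^j x^(2j+1) / (2j+1) = arctan(x).
Only odd powers are nonzero. For x^155 write 155 = 2*77 + 1, giving
(-1)^77 / 155 = -1/155 = -1/155.

-1/155


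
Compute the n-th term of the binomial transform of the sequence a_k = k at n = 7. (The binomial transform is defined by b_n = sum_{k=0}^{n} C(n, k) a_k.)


With a_k = k, b_n = sum_{k=0}^{n} C(n, k) k. Using k * C(n, k) = n * C(n-1, k-1) gives b_n = n * sum_{k>=1} C(n-1, k-1) = n * 2^(n-1).
For n = 7: 7 * 2^6 = 7 * 64 = 448.

448


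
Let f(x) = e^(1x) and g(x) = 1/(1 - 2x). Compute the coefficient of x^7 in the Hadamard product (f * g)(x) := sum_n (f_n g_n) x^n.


Expanding: f_k = 1^k/k! (from e^(1x)) and g_k = 2^k (from 1/(1 - 2x)). So the Hadamard coefficient (f * g)_k = 1^k 2^k / k! = (2)^k / k!.
For k = 7: 2^7/7! = 128/5040 = 8/315.

8/315


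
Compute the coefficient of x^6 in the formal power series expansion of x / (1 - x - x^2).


Let f(x) = sum_{k>=0} a_k x^k. Multiplying f(x) * (1 - x - x^2) = x and matching coefficients gives a_0 = 0, a_1 = 1, and a_k = a_{k-1} + a_{k-2} for k >= 2. These are the Fibonacci numbers F_k.
Iterating from F_0 = 0, F_1 = 1:
F_0=0, F_1=1, F_2=1, F_3=2, F_4=3, F_5=5, F_6=8
F_6 = 8.

8


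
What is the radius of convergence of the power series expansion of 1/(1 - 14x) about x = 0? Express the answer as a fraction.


Expanding 1/(1 - 14x) = sum_{k>=0} 14^k x^k, the series converges when |14x| < 1, i.e., |x| < 1/14.
So the radius of convergence is 1/14 = 1/14.

1/14


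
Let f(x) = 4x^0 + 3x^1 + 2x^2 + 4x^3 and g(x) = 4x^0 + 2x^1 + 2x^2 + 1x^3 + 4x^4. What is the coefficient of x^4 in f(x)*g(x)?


Cauchy product at x^4:
4*4 + 3*1 + 2*2 + 4*2
= 31

31


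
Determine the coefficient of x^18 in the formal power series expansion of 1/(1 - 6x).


The geometric series identity gives 1/(1 - c x) = sum_{k>=0} c^k x^k, so the coefficient of x^k is c^k.
Here c = 6 and k = 18.
Computing: 6^18 = 101559956668416

101559956668416


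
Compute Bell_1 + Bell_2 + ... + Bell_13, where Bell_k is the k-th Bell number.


Recall Bell_k counts set partitions of a k-set (with Bell_0 = 1 by convention).
Bell_1 through Bell_13: 1, 2, 5, 15, 52, 203, 877, 4140, 21147, 115975, 678570, 4213597, 27644437
Sum = 1 + 2 + 5 + 15 + 52 + 203 + 877 + 4140 + 21147 + 115975 + 678570 + 4213597 + 27644437 = 32679021.

32679021


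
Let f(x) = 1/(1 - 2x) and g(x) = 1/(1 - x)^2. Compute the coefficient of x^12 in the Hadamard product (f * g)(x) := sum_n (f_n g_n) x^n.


f has coefficients f_k = 2^k. For g = 1/(1 - x)^2 the coefficient is g_k = C(k + 1, 1) = k + 1. The Hadamard coefficient is (f * g)_k = 2^k * (k + 1).
For k = 12: 2^12 * 13 = 4096 * 13 = 53248.

53248


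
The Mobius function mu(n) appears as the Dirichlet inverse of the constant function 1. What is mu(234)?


234 has a squared prime factor, so mu(234) = 0.
Factorization reveals a repeated prime.

0


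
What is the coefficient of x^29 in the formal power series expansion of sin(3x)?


The Maclaurin series is sin(t) = sum_{k>=0} (-1)^k t^(2k+1) / (2k+1)!, so substituting t = 3x, only odd powers of x are nonzero, with coefficient of x^(2k+1) equal to (-1)^k 3^(2k+1) / (2k+1)!.
Write 29 = 2*14 + 1, giving the coefficient (-1)^14 * 3^29 / 29! = 68630377364883/8841761993739701954543616000000 = 43046721/5545778360934203392000000.

43046721/5545778360934203392000000


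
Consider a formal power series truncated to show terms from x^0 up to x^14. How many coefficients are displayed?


From x^0 to x^14 inclusive, the count is 14 - 0 + 1 = 15.

15


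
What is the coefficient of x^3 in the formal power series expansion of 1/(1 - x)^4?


The expansion 1/(1 - x)^r = sum_{k>=0} C(k + r - 1, r - 1) x^k follows from the multiset / negative-binomial theorem (or from repeated differentiation of the geometric series).
For r = 4 and k = 3:
C(6, 3) = 720 / (6 * 6) = 20.

20


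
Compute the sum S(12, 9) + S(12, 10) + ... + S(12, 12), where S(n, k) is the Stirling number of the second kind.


By definition, S(n, k) counts partitions of an n-set into exactly k nonempty blocks.
Computing row n = 12 for k = 9..12:
S(12, k): 22275, 1705, 66, 1
Sum = 24047.

24047


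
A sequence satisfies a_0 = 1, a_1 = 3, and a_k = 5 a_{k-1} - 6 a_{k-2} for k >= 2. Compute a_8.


The characteristic equation is t^2 - 5 t + 6 = 0, with roots r_1 = 2 and r_2 = 3 (so c_1 = r_1 + r_2, c_2 = -r_1 r_2 as required).
One can use the closed form a_n = A r_1^n + B r_2^n, but direct iteration is more reliable:
a_0 = 1, a_1 = 3, a_2 = 9, a_3 = 27, a_4 = 81, a_5 = 243, a_6 = 729, a_7 = 2187, a_8 = 6561.
So a_8 = 6561.

6561


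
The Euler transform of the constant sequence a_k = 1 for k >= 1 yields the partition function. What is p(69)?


The Euler transform converts the sequence a_k = 1 into the number of integer partitions.
Using the recurrence or dynamic programming:
p(69) = 3554345

3554345


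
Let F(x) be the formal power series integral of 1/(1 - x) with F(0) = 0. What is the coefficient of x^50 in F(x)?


1/(1 - x) = sum_{k>=0} x^k. Integrating termwise and using F(0) = 0 gives
F(x) = sum_{k>=0} x^(k+1) / (k+1) = sum_{m>=1} x^m / m = -ln(1 - x).
So the coefficient of x^50 is 1/50 = 1/50.

1/50


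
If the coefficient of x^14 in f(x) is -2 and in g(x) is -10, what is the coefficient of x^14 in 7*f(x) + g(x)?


Scalar multiplication scales coefficients: 7 * -2 = -14.
Then add the g coefficient: -14 + -10
= -24

-24


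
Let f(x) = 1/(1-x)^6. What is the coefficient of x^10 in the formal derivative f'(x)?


Differentiate: d/dx [ 1/(1-x)^r ] = r / (1-x)^(r+1).
Here r = 6, so f'(x) = 6 / (1-x)^7.
The expansion of 1/(1-x)^(r+1) has coefficient of x^n equal to C(n+r, r).
So the coefficient of x^10 in f'(x) is
6 * C(16, 6) = 6 * 8008 = 48048

48048


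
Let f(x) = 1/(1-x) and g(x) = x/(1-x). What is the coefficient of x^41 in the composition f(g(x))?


First simplify the composition: f(g(x)) = 1/(1 - x/(1-x)) = (1-x)/((1-x) - x) = (1-x)/(1-2x).
Now extract the coefficient. Write (1-x)/(1-2x) = 1/(1-2x) - x/(1-2x).
The coefficient of x^n in 1/(1-2x) is 2^n, and in x/(1-2x) is 2^(n-1) (for n >= 1).
So the coefficient of x^41 is 2^41 - 2^40 = 2199023255552 - 1099511627776 = 1099511627776.

1099511627776


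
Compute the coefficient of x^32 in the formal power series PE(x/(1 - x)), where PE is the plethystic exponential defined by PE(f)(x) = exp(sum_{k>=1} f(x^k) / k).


For f(x) = x/(1 - x) we have
sum_{k>=1} f(x^k) / k = sum_{k>=1} (1/k) * x^k / (1 - x^k) = sum_{k, m >= 1} x^(k m) / k,
which after exponentiating simplifies to
PE(x/(1 - x)) = prod_{k>=1} 1 / (1 - x^k).
This is the generating function for the partition function p(n), so the coefficient of x^32 is p(32).
Computing p(32) by dynamic programming over parts 1, 2, ..., 32: p(32) = 8349.

8349


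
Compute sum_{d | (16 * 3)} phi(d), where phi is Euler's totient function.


First, 16 * 3 = 48. One classical identity is sum_{d | n} phi(d) = n (each k in [1, n] has a unique gcd with n, and among the k's with gcd(k, n) = n/d there are phi(d) of them). So the sum equals 48. We also verify directly:
Divisors of 48: 1, 2, 3, 4, 6, 8, 12, 16, 24, 48.
phi values: 1, 1, 2, 2, 2, 4, 4, 8, 8, 16.
Sum = 48.

48


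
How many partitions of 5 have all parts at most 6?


Using the generating function (1-x)^(-1)(1-x^2)^(-1)...(1-x^6)^(-1),
the coefficient of x^5 counts these restricted partitions.
Result = 7

7


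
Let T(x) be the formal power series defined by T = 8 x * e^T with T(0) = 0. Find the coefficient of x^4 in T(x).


Apply the Lagrange inversion formula: if T = 8 x * phi(T) with phi(t) = e^t, then
[x^n] T = 8^n * (1/n) [t^(n-1)] phi(t)^n = 8^n * (1/n) [t^(n-1)] e^(n t) = 8^n * (1/n) * n^(n-1) / (n-1)! = 8^n * n^(n-1) / n!.
When c = 1 this is the Cayley count of rooted labeled trees on n vertices, divided by n!.
For n = 4: 8^4 * 4^3 / 4! = 4096 * 64/24 = 32768/3.

32768/3


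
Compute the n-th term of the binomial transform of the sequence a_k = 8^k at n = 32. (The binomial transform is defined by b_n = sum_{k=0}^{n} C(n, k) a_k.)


With a_k = 8^k, b_n = sum_{k=0}^{n} C(n, k) 8^k = (1 + 8)^n by the binomial theorem.
For n = 32: (1 + 8)^32 = 9^32 = 3433683820292512484657849089281.

3433683820292512484657849089281


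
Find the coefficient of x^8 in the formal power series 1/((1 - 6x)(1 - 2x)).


By partial fractions or Cauchy convolution:
The coefficient equals sum_{k=0}^{8} 6^k * 2^(8-k).
= 2519296

2519296


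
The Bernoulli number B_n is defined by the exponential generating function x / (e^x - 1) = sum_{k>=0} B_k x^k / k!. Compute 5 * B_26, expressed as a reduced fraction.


Bernoulli numbers can also be computed recursively via B_0 = 1 and sum_{j=0}^{m} C(m+1, j) B_j = 0 for m >= 1. Odd-index Bernoulli numbers vanish for k >= 3.
Computing B_26 = 8553103/6, so 5 * B_26 = 5 * 8553103/6 = 42765515/6.

42765515/6


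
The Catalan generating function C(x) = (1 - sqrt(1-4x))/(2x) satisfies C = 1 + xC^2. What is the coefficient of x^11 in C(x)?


Substituting x -> x scales the n-th coefficient by 1, so [x^11] C(x) = C_11.
C_11 = C(2*11, 11)/(12) = 705432/12 = 58786.
= 58786.

58786


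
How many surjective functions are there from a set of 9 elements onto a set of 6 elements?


By inclusion-exclusion on which target elements are missed, the number of surjections from an n-set onto a k-set is
surj(n, k) = sum_{j=0}^{k} (-1)^j C(k, j) (k - j)^n.
Equivalently surj(n, k) = k! * S(n, k), where S(n, k) is the Stirling number of the second kind.
For n = 9, k = 6:
S(9, 6) = 2646, so
surj = 6! * 2646 = 720 * 2646 = 1905120.

1905120


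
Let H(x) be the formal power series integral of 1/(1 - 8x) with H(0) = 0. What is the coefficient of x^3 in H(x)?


1/(1 - 8x) = sum_{k>=0} 8^k x^k. Integrating termwise with H(0) = 0:
H(x) = sum_{k>=0} 8^k x^(k+1) / (k+1) = sum_{m>=1} 8^(m-1) x^m / m.
For m = 3: 8^2/3 = 64/3 = 64/3.

64/3


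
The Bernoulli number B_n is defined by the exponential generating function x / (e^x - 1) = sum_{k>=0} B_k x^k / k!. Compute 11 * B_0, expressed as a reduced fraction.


Bernoulli numbers can also be computed recursively via B_0 = 1 and sum_{j=0}^{m} C(m+1, j) B_j = 0 for m >= 1. Odd-index Bernoulli numbers vanish for k >= 3.
Computing B_0 = 1, so 11 * B_0 = 11 * 1 = 11.

11


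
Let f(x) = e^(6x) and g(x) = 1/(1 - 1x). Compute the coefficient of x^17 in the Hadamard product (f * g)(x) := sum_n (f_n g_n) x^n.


Expanding: f_k = 6^k/k! (from e^(6x)) and g_k = 1^k (from 1/(1 - 1x)). So the Hadamard coefficient (f * g)_k = 6^k 1^k / k! = (6)^k / k!.
For k = 17: 6^17/17! = 16926659444736/355687428096000 = 708588/14889875.

708588/14889875


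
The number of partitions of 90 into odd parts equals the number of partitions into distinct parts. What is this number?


Computing partitions of 90 into odd parts (1, 3, 5, ...):
Using the generating function prod_{k>=0} 1/(1-x^(2k+1)),
the count is 189586

189586


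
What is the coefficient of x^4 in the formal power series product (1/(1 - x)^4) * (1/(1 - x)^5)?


Combine the factors: (1/(1 - x)^4) * (1/(1 - x)^5) = 1/(1 - x)^9.
Then use 1/(1 - x)^r = sum_{k>=0} C(k + r - 1, r - 1) x^k with r = 9 and k = 4:
C(12, 8) = 495.

495


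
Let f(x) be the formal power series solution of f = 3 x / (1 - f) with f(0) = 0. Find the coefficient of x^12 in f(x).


Apply Lagrange inversion: f = 3 x * phi(f) with phi(t) = 1/(1 - t), so
[x^n] f = 3^n * (1/n) [t^(n-1)] phi(t)^n = 3^n * (1/n) [t^(n-1)] (1 - t)^(-n) = 3^n * (1/n) C(2n - 2, n - 1) = 3^n * C_{n-1}.
For n = 12: C_11 = C(22, 11) / 12 = 705432/12 = 58786.
With the 3^12 = 531441 factor, the coefficient is 531441 * 58786 = 31241290626.

31241290626


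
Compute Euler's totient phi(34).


phi(n) counts integers in [1, n] coprime to n. Using the multiplicative formula phi(n) = n * prod_{p | n} (1 - 1/p):
34 = 2 * 17, so
phi(34) = 34 * (1 - 1/2) * (1 - 1/17) = 16.

16


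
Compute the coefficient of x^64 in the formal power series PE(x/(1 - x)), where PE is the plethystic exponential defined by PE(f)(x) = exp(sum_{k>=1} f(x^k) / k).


For f(x) = x/(1 - x) we have
sum_{k>=1} f(x^k) / k = sum_{k>=1} (1/k) * x^k / (1 - x^k) = sum_{k, m >= 1} x^(k m) / k,
which after exponentiating simplifies to
PE(x/(1 - x)) = prod_{k>=1} 1 / (1 - x^k).
This is the generating function for the partition function p(n), so the coefficient of x^64 is p(64).
Computing p(64) by dynamic programming over parts 1, 2, ..., 64: p(64) = 1741630.

1741630


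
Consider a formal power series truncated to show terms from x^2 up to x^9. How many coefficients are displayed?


From x^2 to x^9 inclusive, the count is 9 - 2 + 1 = 8.

8


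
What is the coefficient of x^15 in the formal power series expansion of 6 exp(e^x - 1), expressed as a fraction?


exp(e^x - 1) is the exponential generating function for the Bell numbers Bell_k: exp(e^x - 1) = sum_{k>=0} Bell_k x^k / k!.
So the coefficient of x^15 in 6 exp(e^x - 1) is 6 Bell_15 / 15!.
Computing: Bell_15 = 1382958545 and 15! = 1307674368000, giving
6 * 1382958545/1307674368000 = 276591709/43589145600.

276591709/43589145600


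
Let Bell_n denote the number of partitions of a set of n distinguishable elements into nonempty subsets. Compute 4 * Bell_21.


Bell_21 can be computed from the Bell triangle or from Dobinski's identity Bell_n = (1/e) * sum_{k>=0} k^n / k!.
Computing Bell_21 = 474869816156751.
Then 4 * 474869816156751 = 1899479264627004.

1899479264627004


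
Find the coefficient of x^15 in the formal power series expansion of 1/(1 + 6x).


Write 1/(1 + c x) = 1/(1 - (-c) x) and apply the geometric-series identity
1/(1 - y) = sum_{k>=0} y^k to get 1/(1 + c x) = sum_{k>=0} (-c)^k x^k.
So the coefficient of x^k is (-c)^k = (-1)^k * c^k.
Here c = 6 and k = 15:
(-6)^15 = -1 * 470184984576 = -470184984576

-470184984576


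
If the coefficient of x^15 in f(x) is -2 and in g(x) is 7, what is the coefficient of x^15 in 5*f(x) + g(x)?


Scalar multiplication scales coefficients: 5 * -2 = -10.
Then add the g coefficient: -10 + 7
= -3

-3


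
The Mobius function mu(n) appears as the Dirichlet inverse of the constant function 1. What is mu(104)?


104 has a squared prime factor, so mu(104) = 0.
Factorization reveals a repeated prime.

0


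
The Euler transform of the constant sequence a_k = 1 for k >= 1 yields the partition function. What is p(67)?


The Euler transform converts the sequence a_k = 1 into the number of integer partitions.
Using the recurrence or dynamic programming:
p(67) = 2679689

2679689


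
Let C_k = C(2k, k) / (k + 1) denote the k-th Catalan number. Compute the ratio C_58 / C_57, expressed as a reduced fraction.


Using C_k = (2k)! / (k! (k+1)!), the ratio C_{k+1}/C_k simplifies to
C_{k+1}/C_k = [(2k+2)! / ((k+1)! (k+2)!)] * [k! (k+1)! / (2k)!]
 = (2k+2)(2k+1) / ((k+1)(k+2)) = 2(2k+1) / (k+2).
For k = 57: 2(2*57 + 1) / (57 + 2) = 230/59 = 230/59.

230/59


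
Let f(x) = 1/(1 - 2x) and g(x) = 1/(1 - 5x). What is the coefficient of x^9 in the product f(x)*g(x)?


The coefficient of x^n in f*g is the Cauchy product: sum_{k=0}^{n} a^k * b^(n-k).
With a=2, b=5, n=9:
sum_{k=0}^{9} 2^k * 5^(9-k)
= 3254867

3254867


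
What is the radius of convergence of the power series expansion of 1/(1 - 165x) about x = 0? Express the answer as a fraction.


Expanding 1/(1 - 165x) = sum_{k>=0} 165^k x^k, the series converges when |165x| < 1, i.e., |x| < 1/165.
So the radius of convergence is 1/165 = 1/165.

1/165


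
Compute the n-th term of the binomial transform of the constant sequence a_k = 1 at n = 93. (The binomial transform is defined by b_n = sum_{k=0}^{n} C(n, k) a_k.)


With a_k = 1 for all k, b_n = sum_{k=0}^{n} C(n, k) = 2^n by the binomial theorem.
For n = 93: 2^93 = 9903520314283042199192993792.

9903520314283042199192993792


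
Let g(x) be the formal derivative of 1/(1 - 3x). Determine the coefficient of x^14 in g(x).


Differentiate termwise: d/dx sum_{k>=0} 3^k x^k = sum_{k>=1} k 3^k x^(k-1) = sum_{j>=0} (j+1) 3^(j+1) x^j.
Equivalently, d/dx [1/(1 - 3x)] = 3/(1 - 3x)^2.
For j = 14: 15 * 3^15 = 15 * 14348907 = 215233605.

215233605


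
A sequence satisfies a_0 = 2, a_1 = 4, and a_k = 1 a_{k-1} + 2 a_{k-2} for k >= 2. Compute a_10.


The characteristic equation is t^2 - 1 t - 2 = 0, with roots r_1 = 2 and r_2 = -1 (so c_1 = r_1 + r_2, c_2 = -r_1 r_2 as required).
One can use the closed form a_n = A r_1^n + B r_2^n, but direct iteration is more reliable:
a_0 = 2, a_1 = 4, a_2 = 8, a_3 = 16, a_4 = 32, a_5 = 64, a_6 = 128, a_7 = 256, a_8 = 512, a_9 = 1024, a_10 = 2048.
So a_10 = 2048.

2048


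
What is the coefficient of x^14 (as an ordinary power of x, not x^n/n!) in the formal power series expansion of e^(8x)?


The exponential series is e^y = sum_{k>=0} y^k / k!. Substituting y = 8x gives
e^(8x) = sum_{k>=0} 8^k x^k / k!.
So the coefficient of x^n is a^n/n! with a = 8, n = 14:
8^14 / 14! = 4398046511104/87178291200 = 2147483648/42567525

2147483648/42567525


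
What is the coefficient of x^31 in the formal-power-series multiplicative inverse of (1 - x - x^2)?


Let the inverse be f(x) = sum_{k>=0} a_k x^k. From f(x) * (1 - x - x^2) = 1 and matching coefficients:
 x^0: a_0 = 1.
 x^1: a_1 - a_0 = 0, so a_1 = 1.
 x^k (k >= 2): a_k - a_{k-1} - a_{k-2} = 0, i.e. a_k = a_{k-1} + a_{k-2}.
This is the Fibonacci-type recurrence shifted so that a_0 = a_1 = 1.
Iterating: a_0=1, a_1=1, a_2=2, a_3=3, a_4=5, a_5=8, a_6=13, a_7=21, a_8=34, a_9=55, ...
a_31 = 2178309.

2178309


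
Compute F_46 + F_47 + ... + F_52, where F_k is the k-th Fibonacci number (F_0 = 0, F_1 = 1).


Use the identity sum_{k=0}^{N} F_k = F_{N+2} - 1 (which follows from F_{k+2} - F_{k+1} = F_k). Then
sum_{k=46}^{52} F_k = (F_{54} - 1) - (F_{47} - 1) = F_{54} - F_{47}.
Computing: F_{54} = 86267571272, F_{47} = 2971215073, so
Sum = 86267571272 - 2971215073 = 83296356199.

83296356199


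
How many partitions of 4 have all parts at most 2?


Using the generating function (1-x)^(-1)(1-x^2)^(-1),
the coefficient of x^4 counts these restricted partitions.
Result = 3

3


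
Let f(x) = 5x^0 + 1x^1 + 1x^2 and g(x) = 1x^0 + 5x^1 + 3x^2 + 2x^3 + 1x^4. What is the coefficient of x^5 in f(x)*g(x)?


Cauchy product at x^5:
1*1 + 1*2
= 3

3


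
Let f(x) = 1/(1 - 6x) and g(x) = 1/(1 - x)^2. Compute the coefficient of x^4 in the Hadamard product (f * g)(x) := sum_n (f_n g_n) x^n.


f has coefficients f_k = 6^k. For g = 1/(1 - x)^2 the coefficient is g_k = C(k + 1, 1) = k + 1. The Hadamard coefficient is (f * g)_k = 6^k * (k + 1).
For k = 4: 6^4 * 5 = 1296 * 5 = 6480.

6480


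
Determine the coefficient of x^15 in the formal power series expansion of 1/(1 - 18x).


The geometric series identity gives 1/(1 - c x) = sum_{k>=0} c^k x^k, so the coefficient of x^k is c^k.
Here c = 18 and k = 15.
Computing: 18^15 = 6746640616477458432

6746640616477458432


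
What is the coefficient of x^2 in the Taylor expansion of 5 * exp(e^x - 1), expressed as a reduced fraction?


exp(e^x - 1) = sum_{k>=0} Bell_k x^k / k!, where Bell_k is the k-th Bell number.
So the coefficient of x^2 is 5 * Bell_2 / 2!.
Computing: Bell_2 = 2 and 2! = 2, giving
5 * 2/2 = 5.

5


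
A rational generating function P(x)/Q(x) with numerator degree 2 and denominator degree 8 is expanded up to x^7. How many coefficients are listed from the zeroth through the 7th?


Expanding up to x^7 gives the coefficients for x^0, x^1, ..., x^7.
That is 7 + 1 = 8 coefficients in total.

8


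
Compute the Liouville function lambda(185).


The Liouville function is lambda(k) = (-1)^Omega(k), where Omega(k) counts the prime factors of k with multiplicity.
Factoring: 185 = 5 * 37, so Omega(185) = 2.
lambda(185) = (-1)^2 = 1.

1


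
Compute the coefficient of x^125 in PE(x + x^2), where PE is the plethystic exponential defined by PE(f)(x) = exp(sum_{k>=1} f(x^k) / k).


With f(x) = x + x^2, the exponent is sum_{k>=1} (x^k + x^(2k)) / k = -ln(1 - x) - ln(1 - x^2). Exponentiating:
PE(x + x^2) = 1 / ((1 - x)(1 - x^2)).
This is the generating function for partitions of n into parts of size 1 or 2. The number of 2's can be any j in 0..62, and the rest are 1's, so
[x^125] = floor(125/2) + 1 = 63.

63


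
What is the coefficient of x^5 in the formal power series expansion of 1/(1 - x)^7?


The expansion 1/(1 - x)^r = sum_{k>=0} C(k + r - 1, r - 1) x^k follows from the multiset / negative-binomial theorem (or from repeated differentiation of the geometric series).
For r = 7 and k = 5:
C(11, 6) = 39916800 / (720 * 120) = 462.

462


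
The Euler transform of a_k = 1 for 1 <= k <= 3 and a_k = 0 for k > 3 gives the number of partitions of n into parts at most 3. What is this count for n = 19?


Partitions of 19 into parts at most 3:
Using generating function (1-x)^(-1)(1-x^2)^(-1)(1-x^3)^(-1),
the coefficient of x^19 = 40

40


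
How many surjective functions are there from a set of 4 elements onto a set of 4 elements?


By inclusion-exclusion on which target elements are missed, the number of surjections from an n-set onto a k-set is
surj(n, k) = sum_{j=0}^{k} (-1)^j C(k, j) (k - j)^n.
Equivalently surj(n, k) = k! * S(n, k), where S(n, k) is the Stirling number of the second kind.
For n = 4, k = 4:
S(4, 4) = 1, so
surj = 4! * 1 = 24 * 1 = 24.

24


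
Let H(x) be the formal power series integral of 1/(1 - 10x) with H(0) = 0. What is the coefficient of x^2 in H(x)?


1/(1 - 10x) = sum_{k>=0} 10^k x^k. Integrating termwise with H(0) = 0:
H(x) = sum_{k>=0} 10^k x^(k+1) / (k+1) = sum_{m>=1} 10^(m-1) x^m / m.
For m = 2: 10^1/2 = 10/2 = 5.

5


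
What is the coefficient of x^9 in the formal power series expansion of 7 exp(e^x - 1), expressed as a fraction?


exp(e^x - 1) is the exponential generating function for the Bell numbers Bell_k: exp(e^x - 1) = sum_{k>=0} Bell_k x^k / k!.
So the coefficient of x^9 in 7 exp(e^x - 1) is 7 Bell_9 / 9!.
Computing: Bell_9 = 21147 and 9! = 362880, giving
7 * 21147/362880 = 7049/17280.

7049/17280
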